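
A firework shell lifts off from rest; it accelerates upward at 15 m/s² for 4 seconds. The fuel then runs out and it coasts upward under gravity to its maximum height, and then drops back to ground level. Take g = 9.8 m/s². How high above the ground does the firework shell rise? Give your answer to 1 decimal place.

Phase 1 (powered ascent): v₀ = 0 m/s, a = 15 m/s².
v = v₀ + at = 0 + (15)(4) = 60.0 m/s
Δx = v₀t + ½at² = 0·4 + 0.5·15·4² = 120 m

Phase 2 (coasting upward): v₀ = 60.0 m/s, a = -9.8 m/s².
v = v₀ + at → t = (0 − 60.0) / -9.8 = 6.12 s
v² = v₀² + 2aΔx → Δx = (0² − 60.0²)/(2·-9.8) = 184 m
Maximum height = 120 + 184 = 304 m

303.7 m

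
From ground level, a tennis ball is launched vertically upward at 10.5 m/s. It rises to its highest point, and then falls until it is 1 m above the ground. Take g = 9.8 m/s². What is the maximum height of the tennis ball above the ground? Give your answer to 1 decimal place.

5.6 m

Phase 1 (rising): v₀ = 10.5 m/s, a = -9.8 m/s².
v = v₀ + at → t = (0 − 10.5) / -9.8 = 1.07 s
v² = v₀² + 2aΔx → Δx = (0² − 10.5²)/(2·-9.8) = 5.62 m
Maximum height = 5.62 m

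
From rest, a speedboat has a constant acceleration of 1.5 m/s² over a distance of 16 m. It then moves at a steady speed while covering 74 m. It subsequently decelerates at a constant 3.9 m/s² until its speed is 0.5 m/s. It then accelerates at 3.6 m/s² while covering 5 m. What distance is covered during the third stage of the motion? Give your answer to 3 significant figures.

Phase 1 (accelerating): v₀ = 0 m/s, a = 1.5 m/s².
v² = v₀² + 2aΔx = 0² + 2·1.5·16 = 48.0 → v = 6.93 m/s
t = (v − v₀)/a = (6.93 − 0)/1.5 = 4.62 s

Phase 2 (constant speed): v₀ = 6.93 m/s, a = 0 m/s².
Constant speed: t = d/v = 74/6.93 = 10.7 s

Phase 3 (decelerating): v₀ = 6.93 m/s, a = -3.9 m/s².
v = v₀ + at → t = (0.5 − 6.93) / -3.9 = 1.65 s
v² = v₀² + 2aΔx → Δx = (0.5² − 6.93²)/(2·-3.9) = 6.12 m
Distance in phase 3 = 6.12 m

6.12 m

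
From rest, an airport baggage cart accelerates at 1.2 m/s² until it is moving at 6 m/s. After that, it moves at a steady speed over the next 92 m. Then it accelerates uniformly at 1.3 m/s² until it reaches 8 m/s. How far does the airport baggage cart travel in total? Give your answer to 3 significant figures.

118 m

Phase 1 (accelerating): v₀ = 0 m/s, a = 1.2 m/s².
v = v₀ + at → t = (6 − 0) / 1.2 = 5.00 s
v² = v₀² + 2aΔx → Δx = (6² − 0²)/(2·1.2) = 15.0 m

Phase 2 (constant speed): v₀ = 6.00 m/s, a = 0 m/s².
Constant speed: t = d/v = 92/6.00 = 15.3 s

Phase 3 (accelerating): v₀ = 6.00 m/s, a = 1.3 m/s².
v = v₀ + at → t = (8 − 6.00) / 1.3 = 1.54 s
v² = v₀² + 2aΔx → Δx = (8² − 6.00²)/(2·1.3) = 10.8 m
Total distance = 15.0 + 92.0 + 10.8 = 118 m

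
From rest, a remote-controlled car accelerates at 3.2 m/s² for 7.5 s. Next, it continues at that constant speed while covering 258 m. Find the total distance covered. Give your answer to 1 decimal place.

348.0 m

Phase 1 (accelerating): v₀ = 0 m/s, a = 3.2 m/s².
v = v₀ + at = 0 + (3.2)(7.5) = 24.0 m/s
Δx = v₀t + ½at² = 0·7.5 + 0.5·3.2·7.5² = 90.0 m

Phase 2 (constant speed): v₀ = 24.0 m/s, a = 0 m/s².
Constant speed: t = d/v = 258/24.0 = 10.8 s
Total distance = 90.0 + 258 = 348 m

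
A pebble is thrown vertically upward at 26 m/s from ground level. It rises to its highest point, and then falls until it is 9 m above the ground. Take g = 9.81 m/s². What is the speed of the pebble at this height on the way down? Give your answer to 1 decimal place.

Phase 1 (rising): v₀ = 26.0 m/s, a = -9.81 m/s².
v = v₀ + at → t = (0 − 26.0) / -9.81 = 2.65 s
v² = v₀² + 2aΔx → Δx = (0² − 26.0²)/(2·-9.81) = 34.5 m

Phase 2 (falling): v₀ = 0 m/s, a = -9.81 m/s².
Falls 25.5 m from rest: t = √(2·25.5/9.81) = 2.28 s; v = g·t = 22.3 m/s.
Final speed = 22.3 m/s

22.3 m/s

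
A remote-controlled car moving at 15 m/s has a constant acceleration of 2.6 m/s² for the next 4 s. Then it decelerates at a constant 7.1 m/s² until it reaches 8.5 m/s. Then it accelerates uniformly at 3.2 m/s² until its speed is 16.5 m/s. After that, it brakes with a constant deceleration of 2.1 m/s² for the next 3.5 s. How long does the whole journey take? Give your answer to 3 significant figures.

12.4 s

Phase 1 (accelerating): v₀ = 15.0 m/s, a = 2.6 m/s².
v = v₀ + at = 15.0 + (2.6)(4) = 25.4 m/s
Δx = v₀t + ½at² = 15.0·4 + 0.5·2.6·4² = 80.8 m

Phase 2 (decelerating): v₀ = 25.4 m/s, a = -7.1 m/s².
v = v₀ + at → t = (8.5 − 25.4) / -7.1 = 2.38 s
v² = v₀² + 2aΔx → Δx = (8.5² − 25.4²)/(2·-7.1) = 40.3 m

Phase 3 (accelerating): v₀ = 8.50 m/s, a = 3.2 m/s².
v = v₀ + at → t = (16.5 − 8.50) / 3.2 = 2.50 s
v² = v₀² + 2aΔx → Δx = (16.5² − 8.50²)/(2·3.2) = 31.2 m

Phase 4 (decelerating): v₀ = 16.5 m/s, a = -2.1 m/s².
v = v₀ + at = 16.5 + (-2.1)(3.5) = 9.15 m/s
Δx = v₀t + ½at² = 16.5·3.5 + 0.5·-2.1·3.5² = 44.9 m
Total time = 4.00 + 2.38 + 2.50 + 3.50 = 12.4 s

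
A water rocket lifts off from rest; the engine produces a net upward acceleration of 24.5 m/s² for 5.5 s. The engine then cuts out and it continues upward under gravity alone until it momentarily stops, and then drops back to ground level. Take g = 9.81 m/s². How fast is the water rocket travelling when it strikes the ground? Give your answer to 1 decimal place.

159.5 m/s

Phase 1 (powered ascent): v₀ = 0 m/s, a = 24.5 m/s².
v = v₀ + at = 0 + (24.5)(5.5) = 135 m/s
Δx = v₀t + ½at² = 0·5.5 + 0.5·24.5·5.5² = 371 m

Phase 2 (coasting upward): v₀ = 135 m/s, a = -9.81 m/s².
v = v₀ + at → t = (0 − 135) / -9.81 = 13.7 s
v² = v₀² + 2aΔx → Δx = (0² − 135²)/(2·-9.81) = 925 m

Phase 3 (free fall): v₀ = 0 m/s, a = -9.81 m/s².
Falls 1300 m from rest: t = √(2·1300/9.81) = 16.3 s; v = g·t = 159 m/s.
Impact speed = 159 m/s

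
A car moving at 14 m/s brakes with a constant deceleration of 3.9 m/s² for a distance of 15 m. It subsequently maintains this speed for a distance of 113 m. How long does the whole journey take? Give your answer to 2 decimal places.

14.02 s

Phase 1 (decelerating): v₀ = 14.0 m/s, a = -3.9 m/s².
v² = v₀² + 2aΔx = 14.0² + 2·-3.9·15 = 79.0 → v = 8.89 m/s
t = (v − v₀)/a = (8.89 − 14.0)/-3.9 = 1.31 s

Phase 2 (constant speed): v₀ = 8.89 m/s, a = 0 m/s².
Constant speed: t = d/v = 113/8.89 = 12.7 s
Total time = 1.31 + 12.7 = 14.0 s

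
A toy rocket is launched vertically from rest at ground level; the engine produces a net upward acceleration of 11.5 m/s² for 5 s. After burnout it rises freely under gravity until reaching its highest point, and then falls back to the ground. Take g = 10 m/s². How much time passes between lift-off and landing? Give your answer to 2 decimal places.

Phase 1 (powered ascent): v₀ = 0 m/s, a = 11.5 m/s².
v = v₀ + at = 0 + (11.5)(5) = 57.5 m/s
Δx = v₀t + ½at² = 0·5 + 0.5·11.5·5² = 144 m

Phase 2 (coasting upward): v₀ = 57.5 m/s, a = -10 m/s².
v = v₀ + at → t = (0 − 57.5) / -10 = 5.75 s
v² = v₀² + 2aΔx → Δx = (0² − 57.5²)/(2·-10) = 165 m

Phase 3 (free fall): v₀ = 0 m/s, a = -10 m/s².
Falls 309 m from rest: t = √(2·309/10) = 7.86 s; v = g·t = 78.6 m/s.
Total time = 5.00 + 5.75 + 7.86 = 18.6 s

18.61 s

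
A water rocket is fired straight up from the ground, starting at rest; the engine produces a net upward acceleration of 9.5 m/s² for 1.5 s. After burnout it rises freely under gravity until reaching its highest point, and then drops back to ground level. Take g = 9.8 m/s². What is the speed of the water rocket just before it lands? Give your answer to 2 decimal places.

Phase 1 (powered ascent): v₀ = 0 m/s, a = 9.5 m/s².
v = v₀ + at = 0 + (9.5)(1.5) = 14.2 m/s
Δx = v₀t + ½at² = 0·1.5 + 0.5·9.5·1.5² = 10.7 m

Phase 2 (coasting upward): v₀ = 14.2 m/s, a = -9.8 m/s².
v = v₀ + at → t = (0 − 14.2) / -9.8 = 1.45 s
v² = v₀² + 2aΔx → Δx = (0² − 14.2²)/(2·-9.8) = 10.4 m

Phase 3 (free fall): v₀ = 0 m/s, a = -9.8 m/s².
Falls 21.0 m from rest: t = √(2·21.0/9.8) = 2.07 s; v = g·t = 20.3 m/s.
Impact speed = 20.3 m/s

20.31 m/s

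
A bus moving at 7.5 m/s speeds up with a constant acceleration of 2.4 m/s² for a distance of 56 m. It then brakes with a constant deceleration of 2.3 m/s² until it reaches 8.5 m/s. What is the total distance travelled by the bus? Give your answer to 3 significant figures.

111 m

Phase 1 (accelerating): v₀ = 7.50 m/s, a = 2.4 m/s².
v² = v₀² + 2aΔx = 7.50² + 2·2.4·56 = 325 → v = 18.0 m/s
t = (v − v₀)/a = (18.0 − 7.50)/2.4 = 4.39 s

Phase 2 (decelerating): v₀ = 18.0 m/s, a = -2.3 m/s².
v = v₀ + at → t = (8.5 − 18.0) / -2.3 = 4.14 s
v² = v₀² + 2aΔx → Δx = (8.5² − 18.0²)/(2·-2.3) = 55.0 m
Total distance = 56.0 + 55.0 = 111 m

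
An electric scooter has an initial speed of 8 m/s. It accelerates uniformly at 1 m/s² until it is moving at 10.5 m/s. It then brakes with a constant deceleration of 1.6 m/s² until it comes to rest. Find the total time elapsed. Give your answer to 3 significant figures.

Phase 1 (accelerating): v₀ = 8.00 m/s, a = 1 m/s².
v = v₀ + at → t = (10.5 − 8.00) / 1 = 2.50 s
v² = v₀² + 2aΔx → Δx = (10.5² − 8.00²)/(2·1) = 23.1 m

Phase 2 (decelerating): v₀ = 10.5 m/s, a = -1.6 m/s².
v = v₀ + at → t = (0 − 10.5) / -1.6 = 6.56 s
v² = v₀² + 2aΔx → Δx = (0² − 10.5²)/(2·-1.6) = 34.5 m
Total time = 2.50 + 6.56 = 9.06 s

9.06 s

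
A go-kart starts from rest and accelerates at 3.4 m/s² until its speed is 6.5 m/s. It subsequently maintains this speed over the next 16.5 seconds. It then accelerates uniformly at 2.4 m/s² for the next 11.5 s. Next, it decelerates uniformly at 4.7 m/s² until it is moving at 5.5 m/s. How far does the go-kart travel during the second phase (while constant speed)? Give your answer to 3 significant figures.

Phase 1 (accelerating): v₀ = 0 m/s, a = 3.4 m/s².
v = v₀ + at → t = (6.5 − 0) / 3.4 = 1.91 s
v² = v₀² + 2aΔx → Δx = (6.5² − 0²)/(2·3.4) = 6.21 m

Phase 2 (constant speed): v₀ = 6.50 m/s, a = 0 m/s².
v = v₀ + at = 6.50 + (0)(16.5) = 6.50 m/s
Δx = v₀t + ½at² = 6.50·16.5 + 0.5·0·16.5² = 107 m
Distance in phase 2 = 107 m

107 m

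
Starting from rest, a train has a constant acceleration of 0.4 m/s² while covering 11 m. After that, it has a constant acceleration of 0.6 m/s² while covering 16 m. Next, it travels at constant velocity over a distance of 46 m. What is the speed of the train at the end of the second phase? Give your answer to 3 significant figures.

5.29 m/s

Phase 1 (accelerating): v₀ = 0 m/s, a = 0.4 m/s².
v² = v₀² + 2aΔx = 0² + 2·0.4·11 = 8.80 → v = 2.97 m/s
t = (v − v₀)/a = (2.97 − 0)/0.4 = 7.42 s

Phase 2 (accelerating): v₀ = 2.97 m/s, a = 0.6 m/s².
v² = v₀² + 2aΔx = 2.97² + 2·0.6·16 = 28.0 → v = 5.29 m/s
t = (v − v₀)/a = (5.29 − 2.97)/0.6 = 3.88 s
Speed at end of phase 2 = 5.29 m/s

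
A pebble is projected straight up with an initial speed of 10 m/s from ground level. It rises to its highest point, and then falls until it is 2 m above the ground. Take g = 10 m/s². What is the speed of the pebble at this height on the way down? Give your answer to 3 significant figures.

7.75 m/s

Phase 1 (rising): v₀ = 10.0 m/s, a = -10 m/s².
v = v₀ + at → t = (0 − 10.0) / -10 = 1.00 s
v² = v₀² + 2aΔx → Δx = (0² − 10.0²)/(2·-10) = 5.00 m

Phase 2 (falling): v₀ = 0 m/s, a = -10 m/s².
Falls 3.00 m from rest: t = √(2·3.00/10) = 0.775 s; v = g·t = 7.75 m/s.
Final speed = 7.75 m/s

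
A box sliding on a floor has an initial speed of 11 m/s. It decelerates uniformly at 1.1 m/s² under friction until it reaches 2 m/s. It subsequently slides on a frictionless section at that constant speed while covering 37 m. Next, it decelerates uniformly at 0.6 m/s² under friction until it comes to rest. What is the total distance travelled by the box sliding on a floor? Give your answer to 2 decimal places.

Phase 1 (decelerating): v₀ = 11.0 m/s, a = -1.1 m/s².
v = v₀ + at → t = (2 − 11.0) / -1.1 = 8.18 s
v² = v₀² + 2aΔx → Δx = (2² − 11.0²)/(2·-1.1) = 53.2 m

Phase 2 (constant speed): v₀ = 2.00 m/s, a = 0 m/s².
Constant speed: t = d/v = 37/2.00 = 18.5 s

Phase 3 (decelerating): v₀ = 2.00 m/s, a = -0.6 m/s².
v = v₀ + at → t = (0 − 2.00) / -0.6 = 3.33 s
v² = v₀² + 2aΔx → Δx = (0² − 2.00²)/(2·-0.6) = 3.33 m
Total distance = 53.2 + 37.0 + 3.33 = 93.5 m

93.52 m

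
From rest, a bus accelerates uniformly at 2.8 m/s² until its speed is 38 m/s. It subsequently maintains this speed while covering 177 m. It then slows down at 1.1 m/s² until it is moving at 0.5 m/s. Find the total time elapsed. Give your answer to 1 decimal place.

52.3 s

Phase 1 (accelerating): v₀ = 0 m/s, a = 2.8 m/s².
v = v₀ + at → t = (38 − 0) / 2.8 = 13.6 s
v² = v₀² + 2aΔx → Δx = (38² − 0²)/(2·2.8) = 258 m

Phase 2 (constant speed): v₀ = 38.0 m/s, a = 0 m/s².
Constant speed: t = d/v = 177/38.0 = 4.66 s

Phase 3 (decelerating): v₀ = 38.0 m/s, a = -1.1 m/s².
v = v₀ + at → t = (0.5 − 38.0) / -1.1 = 34.1 s
v² = v₀² + 2aΔx → Δx = (0.5² − 38.0²)/(2·-1.1) = 656 m
Total time = 13.6 + 4.66 + 34.1 = 52.3 s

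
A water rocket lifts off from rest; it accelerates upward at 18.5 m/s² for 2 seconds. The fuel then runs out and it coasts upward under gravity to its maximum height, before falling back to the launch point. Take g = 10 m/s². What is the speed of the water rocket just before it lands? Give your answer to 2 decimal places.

Phase 1 (powered ascent): v₀ = 0 m/s, a = 18.5 m/s².
v = v₀ + at = 0 + (18.5)(2) = 37.0 m/s
Δx = v₀t + ½at² = 0·2 + 0.5·18.5·2² = 37.0 m

Phase 2 (coasting upward): v₀ = 37.0 m/s, a = -10 m/s².
v = v₀ + at → t = (0 − 37.0) / -10 = 3.70 s
v² = v₀² + 2aΔx → Δx = (0² − 37.0²)/(2·-10) = 68.5 m

Phase 3 (free fall): v₀ = 0 m/s, a = -10 m/s².
Falls 105 m from rest: t = √(2·105/10) = 4.59 s; v = g·t = 45.9 m/s.
Impact speed = 45.9 m/s

45.92 m/s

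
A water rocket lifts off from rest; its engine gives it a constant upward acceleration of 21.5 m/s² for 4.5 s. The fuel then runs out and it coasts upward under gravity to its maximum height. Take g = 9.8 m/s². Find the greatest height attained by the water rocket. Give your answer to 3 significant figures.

Phase 1 (powered ascent): v₀ = 0 m/s, a = 21.5 m/s².
v = v₀ + at = 0 + (21.5)(4.5) = 96.8 m/s
Δx = v₀t + ½at² = 0·4.5 + 0.5·21.5·4.5² = 218 m

Phase 2 (coasting upward): v₀ = 96.8 m/s, a = -9.8 m/s².
v = v₀ + at → t = (0 − 96.8) / -9.8 = 9.87 s
v² = v₀² + 2aΔx → Δx = (0² − 96.8²)/(2·-9.8) = 478 m
Maximum height = 218 + 478 = 695 m

695 m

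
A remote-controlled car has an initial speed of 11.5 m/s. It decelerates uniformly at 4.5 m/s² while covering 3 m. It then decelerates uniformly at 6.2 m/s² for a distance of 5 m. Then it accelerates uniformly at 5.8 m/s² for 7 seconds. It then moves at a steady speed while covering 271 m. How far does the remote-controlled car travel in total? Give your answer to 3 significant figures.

467 m

Phase 1 (decelerating): v₀ = 11.5 m/s, a = -4.5 m/s².
v² = v₀² + 2aΔx = 11.5² + 2·-4.5·3 = 105 → v = 10.3 m/s
t = (v − v₀)/a = (10.3 − 11.5)/-4.5 = 0.276 s

Phase 2 (decelerating): v₀ = 10.3 m/s, a = -6.2 m/s².
v² = v₀² + 2aΔx = 10.3² + 2·-6.2·5 = 43.3 → v = 6.58 m/s
t = (v − v₀)/a = (6.58 − 10.3)/-6.2 = 0.594 s

Phase 3 (accelerating): v₀ = 6.58 m/s, a = 5.8 m/s².
v = v₀ + at = 6.58 + (5.8)(7) = 47.2 m/s
Δx = v₀t + ½at² = 6.58·7 + 0.5·5.8·7² = 188 m

Phase 4 (constant speed): v₀ = 47.2 m/s, a = 0 m/s².
Constant speed: t = d/v = 271/47.2 = 5.74 s
Total distance = 3.00 + 5.00 + 188 + 271 = 467 m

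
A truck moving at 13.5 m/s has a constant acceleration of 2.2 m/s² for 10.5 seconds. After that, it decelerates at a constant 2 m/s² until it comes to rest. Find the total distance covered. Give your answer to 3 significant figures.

Phase 1 (accelerating): v₀ = 13.5 m/s, a = 2.2 m/s².
v = v₀ + at = 13.5 + (2.2)(10.5) = 36.6 m/s
Δx = v₀t + ½at² = 13.5·10.5 + 0.5·2.2·10.5² = 263 m

Phase 2 (decelerating): v₀ = 36.6 m/s, a = -2 m/s².
v = v₀ + at → t = (0 − 36.6) / -2 = 18.3 s
v² = v₀² + 2aΔx → Δx = (0² − 36.6²)/(2·-2) = 335 m
Total distance = 263 + 335 = 598 m

598 m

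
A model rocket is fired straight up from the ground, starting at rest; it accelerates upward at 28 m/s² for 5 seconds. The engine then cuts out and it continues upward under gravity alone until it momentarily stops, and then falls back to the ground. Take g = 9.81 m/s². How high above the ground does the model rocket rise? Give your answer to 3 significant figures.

Phase 1 (powered ascent): v₀ = 0 m/s, a = 28 m/s².
v = v₀ + at = 0 + (28)(5) = 140 m/s
Δx = v₀t + ½at² = 0·5 + 0.5·28·5² = 350 m

Phase 2 (coasting upward): v₀ = 140 m/s, a = -9.81 m/s².
v = v₀ + at → t = (0 − 140) / -9.81 = 14.3 s
v² = v₀² + 2aΔx → Δx = (0² − 140²)/(2·-9.81) = 999 m
Maximum height = 350 + 999 = 1350 m

1350 m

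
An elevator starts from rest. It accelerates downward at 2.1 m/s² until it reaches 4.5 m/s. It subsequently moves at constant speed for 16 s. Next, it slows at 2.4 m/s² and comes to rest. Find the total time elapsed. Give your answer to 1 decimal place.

20.0 s

Phase 1 (accelerating): v₀ = 0 m/s, a = 2.1 m/s².
v = v₀ + at → t = (4.5 − 0) / 2.1 = 2.14 s
v² = v₀² + 2aΔx → Δx = (4.5² − 0²)/(2·2.1) = 4.82 m

Phase 2 (constant speed): v₀ = 4.50 m/s, a = 0 m/s².
v = v₀ + at = 4.50 + (0)(16) = 4.50 m/s
Δx = v₀t + ½at² = 4.50·16 + 0.5·0·16² = 72.0 m

Phase 3 (decelerating): v₀ = 4.50 m/s, a = -2.4 m/s².
v = v₀ + at → t = (0 − 4.50) / -2.4 = 1.88 s
v² = v₀² + 2aΔx → Δx = (0² − 4.50²)/(2·-2.4) = 4.22 m
Total time = 2.14 + 16.0 + 1.88 = 20.0 s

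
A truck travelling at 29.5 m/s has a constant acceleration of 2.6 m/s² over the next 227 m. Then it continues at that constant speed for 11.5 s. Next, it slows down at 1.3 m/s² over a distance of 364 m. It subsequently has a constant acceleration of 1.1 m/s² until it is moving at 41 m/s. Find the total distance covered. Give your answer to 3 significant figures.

1370 m

Phase 1 (accelerating): v₀ = 29.5 m/s, a = 2.6 m/s².
v² = v₀² + 2aΔx = 29.5² + 2·2.6·227 = 2050 → v = 45.3 m/s
t = (v − v₀)/a = (45.3 − 29.5)/2.6 = 6.07 s

Phase 2 (constant speed): v₀ = 45.3 m/s, a = 0 m/s².
v = v₀ + at = 45.3 + (0)(11.5) = 45.3 m/s
Δx = v₀t + ½at² = 45.3·11.5 + 0.5·0·11.5² = 521 m

Phase 3 (decelerating): v₀ = 45.3 m/s, a = -1.3 m/s².
v² = v₀² + 2aΔx = 45.3² + 2·-1.3·364 = 1100 → v = 33.2 m/s
t = (v − v₀)/a = (33.2 − 45.3)/-1.3 = 9.27 s

Phase 4 (accelerating): v₀ = 33.2 m/s, a = 1.1 m/s².
v = v₀ + at → t = (41 − 33.2) / 1.1 = 7.06 s
v² = v₀² + 2aΔx → Δx = (41² − 33.2²)/(2·1.1) = 262 m
Total distance = 227 + 521 + 364 + 262 = 1370 m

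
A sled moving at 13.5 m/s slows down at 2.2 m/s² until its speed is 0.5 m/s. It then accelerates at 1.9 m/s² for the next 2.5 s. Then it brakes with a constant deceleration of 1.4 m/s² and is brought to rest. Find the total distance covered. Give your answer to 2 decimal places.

Phase 1 (decelerating): v₀ = 13.5 m/s, a = -2.2 m/s².
v = v₀ + at → t = (0.5 − 13.5) / -2.2 = 5.91 s
v² = v₀² + 2aΔx → Δx = (0.5² − 13.5²)/(2·-2.2) = 41.4 m

Phase 2 (accelerating): v₀ = 0.500 m/s, a = 1.9 m/s².
v = v₀ + at = 0.500 + (1.9)(2.5) = 5.25 m/s
Δx = v₀t + ½at² = 0.500·2.5 + 0.5·1.9·2.5² = 7.19 m

Phase 3 (decelerating): v₀ = 5.25 m/s, a = -1.4 m/s².
v = v₀ + at → t = (0 − 5.25) / -1.4 = 3.75 s
v² = v₀² + 2aΔx → Δx = (0² − 5.25²)/(2·-1.4) = 9.84 m
Total distance = 41.4 + 7.19 + 9.84 = 58.4 m

58.39 m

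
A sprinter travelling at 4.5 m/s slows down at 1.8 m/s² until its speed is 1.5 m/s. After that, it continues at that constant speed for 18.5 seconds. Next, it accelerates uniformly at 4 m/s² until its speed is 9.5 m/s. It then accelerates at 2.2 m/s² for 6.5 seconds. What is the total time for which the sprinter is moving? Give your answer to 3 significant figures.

28.7 s

Phase 1 (decelerating): v₀ = 4.50 m/s, a = -1.8 m/s².
v = v₀ + at → t = (1.5 − 4.50) / -1.8 = 1.67 s
v² = v₀² + 2aΔx → Δx = (1.5² − 4.50²)/(2·-1.8) = 5.00 m

Phase 2 (constant speed): v₀ = 1.50 m/s, a = 0 m/s².
v = v₀ + at = 1.50 + (0)(18.5) = 1.50 m/s
Δx = v₀t + ½at² = 1.50·18.5 + 0.5·0·18.5² = 27.8 m

Phase 3 (accelerating): v₀ = 1.50 m/s, a = 4 m/s².
v = v₀ + at → t = (9.5 − 1.50) / 4 = 2.00 s
v² = v₀² + 2aΔx → Δx = (9.5² − 1.50²)/(2·4) = 11.0 m

Phase 4 (accelerating): v₀ = 9.50 m/s, a = 2.2 m/s².
v = v₀ + at = 9.50 + (2.2)(6.5) = 23.8 m/s
Δx = v₀t + ½at² = 9.50·6.5 + 0.5·2.2·6.5² = 108 m
Total time = 1.67 + 18.5 + 2.00 + 6.50 = 28.7 s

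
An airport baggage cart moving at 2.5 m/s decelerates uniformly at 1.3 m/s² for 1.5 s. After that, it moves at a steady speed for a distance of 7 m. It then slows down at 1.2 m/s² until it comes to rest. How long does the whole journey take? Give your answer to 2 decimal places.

14.69 s

Phase 1 (decelerating): v₀ = 2.50 m/s, a = -1.3 m/s².
v = v₀ + at = 2.50 + (-1.3)(1.5) = 0.550 m/s
Δx = v₀t + ½at² = 2.50·1.5 + 0.5·-1.3·1.5² = 2.29 m

Phase 2 (constant speed): v₀ = 0.550 m/s, a = 0 m/s².
Constant speed: t = d/v = 7/0.550 = 12.7 s

Phase 3 (decelerating): v₀ = 0.550 m/s, a = -1.2 m/s².
v = v₀ + at → t = (0 − 0.550) / -1.2 = 0.458 s
v² = v₀² + 2aΔx → Δx = (0² − 0.550²)/(2·-1.2) = 0.126 m
Total time = 1.50 + 12.7 + 0.458 = 14.7 s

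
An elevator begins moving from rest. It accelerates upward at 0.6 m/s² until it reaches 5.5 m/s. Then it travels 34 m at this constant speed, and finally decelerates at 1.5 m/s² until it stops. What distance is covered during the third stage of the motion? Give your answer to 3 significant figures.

Phase 1 (accelerating): v₀ = 0 m/s, a = 0.6 m/s².
v = v₀ + at → t = (5.5 − 0) / 0.6 = 9.17 s
v² = v₀² + 2aΔx → Δx = (5.5² − 0²)/(2·0.6) = 25.2 m

Phase 2 (constant speed): v₀ = 5.50 m/s, a = 0 m/s².
Constant speed: t = d/v = 34/5.50 = 6.18 s

Phase 3 (decelerating): v₀ = 5.50 m/s, a = -1.5 m/s².
v = v₀ + at → t = (0 − 5.50) / -1.5 = 3.67 s
v² = v₀² + 2aΔx → Δx = (0² − 5.50²)/(2·-1.5) = 10.1 m
Distance in phase 3 = 10.1 m

10.1 m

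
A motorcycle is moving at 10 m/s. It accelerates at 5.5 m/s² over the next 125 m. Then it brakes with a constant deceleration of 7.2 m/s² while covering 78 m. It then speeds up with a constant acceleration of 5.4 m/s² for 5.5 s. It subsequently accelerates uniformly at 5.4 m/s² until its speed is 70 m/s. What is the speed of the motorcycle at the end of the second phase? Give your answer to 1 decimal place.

Phase 1 (accelerating): v₀ = 10.0 m/s, a = 5.5 m/s².
v² = v₀² + 2aΔx = 10.0² + 2·5.5·125 = 1480 → v = 38.4 m/s
t = (v − v₀)/a = (38.4 − 10.0)/5.5 = 5.16 s

Phase 2 (decelerating): v₀ = 38.4 m/s, a = -7.2 m/s².
v² = v₀² + 2aΔx = 38.4² + 2·-7.2·78 = 352 → v = 18.8 m/s
t = (v − v₀)/a = (18.8 − 38.4)/-7.2 = 2.73 s
Speed at end of phase 2 = 18.8 m/s

18.8 m/s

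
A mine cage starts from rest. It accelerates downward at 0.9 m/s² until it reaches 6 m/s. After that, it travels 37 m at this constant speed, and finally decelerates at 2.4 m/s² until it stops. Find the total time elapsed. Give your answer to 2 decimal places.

Phase 1 (accelerating): v₀ = 0 m/s, a = 0.9 m/s².
v = v₀ + at → t = (6 − 0) / 0.9 = 6.67 s
v² = v₀² + 2aΔx → Δx = (6² − 0²)/(2·0.9) = 20.0 m

Phase 2 (constant speed): v₀ = 6.00 m/s, a = 0 m/s².
Constant speed: t = d/v = 37/6.00 = 6.17 s

Phase 3 (decelerating): v₀ = 6.00 m/s, a = -2.4 m/s².
v = v₀ + at → t = (0 − 6.00) / -2.4 = 2.50 s
v² = v₀² + 2aΔx → Δx = (0² − 6.00²)/(2·-2.4) = 7.50 m
Total time = 6.67 + 6.17 + 2.50 = 15.3 s

15.33 s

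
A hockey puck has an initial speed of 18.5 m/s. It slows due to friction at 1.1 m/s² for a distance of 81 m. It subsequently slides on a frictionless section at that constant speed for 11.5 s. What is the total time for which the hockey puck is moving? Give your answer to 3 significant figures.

Phase 1 (decelerating): v₀ = 18.5 m/s, a = -1.1 m/s².
v² = v₀² + 2aΔx = 18.5² + 2·-1.1·81 = 164 → v = 12.8 m/s
t = (v − v₀)/a = (12.8 − 18.5)/-1.1 = 5.17 s

Phase 2 (constant speed): v₀ = 12.8 m/s, a = 0 m/s².
v = v₀ + at = 12.8 + (0)(11.5) = 12.8 m/s
Δx = v₀t + ½at² = 12.8·11.5 + 0.5·0·11.5² = 147 m
Total time = 5.17 + 11.5 = 16.7 s

16.7 s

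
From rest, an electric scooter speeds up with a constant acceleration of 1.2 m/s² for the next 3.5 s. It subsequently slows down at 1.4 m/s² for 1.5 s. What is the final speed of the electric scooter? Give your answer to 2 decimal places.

2.10 m/s

Phase 1 (accelerating): v₀ = 0 m/s, a = 1.2 m/s².
v = v₀ + at = 0 + (1.2)(3.5) = 4.20 m/s
Δx = v₀t + ½at² = 0·3.5 + 0.5·1.2·3.5² = 7.35 m

Phase 2 (decelerating): v₀ = 4.20 m/s, a = -1.4 m/s².
v = v₀ + at = 4.20 + (-1.4)(1.5) = 2.10 m/s
Δx = v₀t + ½at² = 4.20·1.5 + 0.5·-1.4·1.5² = 4.73 m
Final speed = 2.10 m/s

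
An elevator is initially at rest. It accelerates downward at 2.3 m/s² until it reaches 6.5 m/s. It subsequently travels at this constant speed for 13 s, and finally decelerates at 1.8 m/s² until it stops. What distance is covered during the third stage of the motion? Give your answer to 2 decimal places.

11.74 m

Phase 1 (accelerating): v₀ = 0 m/s, a = 2.3 m/s².
v = v₀ + at → t = (6.5 − 0) / 2.3 = 2.83 s
v² = v₀² + 2aΔx → Δx = (6.5² − 0²)/(2·2.3) = 9.18 m

Phase 2 (constant speed): v₀ = 6.50 m/s, a = 0 m/s².
v = v₀ + at = 6.50 + (0)(13) = 6.50 m/s
Δx = v₀t + ½at² = 6.50·13 + 0.5·0·13² = 84.5 m

Phase 3 (decelerating): v₀ = 6.50 m/s, a = -1.8 m/s².
v = v₀ + at → t = (0 − 6.50) / -1.8 = 3.61 s
v² = v₀² + 2aΔx → Δx = (0² − 6.50²)/(2·-1.8) = 11.7 m
Distance in phase 3 = 11.7 m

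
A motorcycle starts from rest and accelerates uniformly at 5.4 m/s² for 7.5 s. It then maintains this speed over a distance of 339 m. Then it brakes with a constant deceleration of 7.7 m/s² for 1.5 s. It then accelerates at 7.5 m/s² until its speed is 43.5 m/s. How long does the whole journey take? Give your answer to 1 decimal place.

Phase 1 (accelerating): v₀ = 0 m/s, a = 5.4 m/s².
v = v₀ + at = 0 + (5.4)(7.5) = 40.5 m/s
Δx = v₀t + ½at² = 0·7.5 + 0.5·5.4·7.5² = 152 m

Phase 2 (constant speed): v₀ = 40.5 m/s, a = 0 m/s².
Constant speed: t = d/v = 339/40.5 = 8.37 s

Phase 3 (decelerating): v₀ = 40.5 m/s, a = -7.7 m/s².
v = v₀ + at = 40.5 + (-7.7)(1.5) = 28.9 m/s
Δx = v₀t + ½at² = 40.5·1.5 + 0.5·-7.7·1.5² = 52.1 m

Phase 4 (accelerating): v₀ = 28.9 m/s, a = 7.5 m/s².
v = v₀ + at → t = (43.5 − 28.9) / 7.5 = 1.94 s
v² = v₀² + 2aΔx → Δx = (43.5² − 28.9²)/(2·7.5) = 70.3 m
Total time = 7.50 + 8.37 + 1.50 + 1.94 = 19.3 s

19.3 s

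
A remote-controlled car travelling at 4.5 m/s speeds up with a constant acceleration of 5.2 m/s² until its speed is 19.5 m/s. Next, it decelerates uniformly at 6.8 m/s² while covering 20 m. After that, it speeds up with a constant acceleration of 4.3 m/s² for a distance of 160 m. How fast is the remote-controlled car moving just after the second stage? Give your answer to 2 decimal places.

10.40 m/s

Phase 1 (accelerating): v₀ = 4.50 m/s, a = 5.2 m/s².
v = v₀ + at → t = (19.5 − 4.50) / 5.2 = 2.88 s
v² = v₀² + 2aΔx → Δx = (19.5² − 4.50²)/(2·5.2) = 34.6 m

Phase 2 (decelerating): v₀ = 19.5 m/s, a = -6.8 m/s².
v² = v₀² + 2aΔx = 19.5² + 2·-6.8·20 = 108 → v = 10.4 m/s
t = (v − v₀)/a = (10.4 − 19.5)/-6.8 = 1.34 s
Speed at end of phase 2 = 10.4 m/s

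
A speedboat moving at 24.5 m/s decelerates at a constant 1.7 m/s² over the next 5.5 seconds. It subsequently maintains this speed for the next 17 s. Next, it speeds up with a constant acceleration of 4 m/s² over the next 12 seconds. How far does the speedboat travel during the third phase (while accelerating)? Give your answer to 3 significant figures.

Phase 1 (decelerating): v₀ = 24.5 m/s, a = -1.7 m/s².
v = v₀ + at = 24.5 + (-1.7)(5.5) = 15.2 m/s
Δx = v₀t + ½at² = 24.5·5.5 + 0.5·-1.7·5.5² = 109 m

Phase 2 (constant speed): v₀ = 15.2 m/s, a = 0 m/s².
v = v₀ + at = 15.2 + (0)(17) = 15.2 m/s
Δx = v₀t + ½at² = 15.2·17 + 0.5·0·17² = 258 m

Phase 3 (accelerating): v₀ = 15.2 m/s, a = 4 m/s².
v = v₀ + at = 15.2 + (4)(12) = 63.1 m/s
Δx = v₀t + ½at² = 15.2·12 + 0.5·4·12² = 470 m
Distance in phase 3 = 470 m

470 m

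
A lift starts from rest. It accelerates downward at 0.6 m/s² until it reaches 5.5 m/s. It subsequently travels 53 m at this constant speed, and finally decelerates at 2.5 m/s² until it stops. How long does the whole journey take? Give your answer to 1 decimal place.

Phase 1 (accelerating): v₀ = 0 m/s, a = 0.6 m/s².
v = v₀ + at → t = (5.5 − 0) / 0.6 = 9.17 s
v² = v₀² + 2aΔx → Δx = (5.5² − 0²)/(2·0.6) = 25.2 m

Phase 2 (constant speed): v₀ = 5.50 m/s, a = 0 m/s².
Constant speed: t = d/v = 53/5.50 = 9.64 s

Phase 3 (decelerating): v₀ = 5.50 m/s, a = -2.5 m/s².
v = v₀ + at → t = (0 − 5.50) / -2.5 = 2.20 s
v² = v₀² + 2aΔx → Δx = (0² − 5.50²)/(2·-2.5) = 6.05 m
Total time = 9.17 + 9.64 + 2.20 = 21.0 s

21.0 s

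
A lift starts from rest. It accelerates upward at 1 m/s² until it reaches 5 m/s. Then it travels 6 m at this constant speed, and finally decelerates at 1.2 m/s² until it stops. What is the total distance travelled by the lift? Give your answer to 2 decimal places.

28.92 m

Phase 1 (accelerating): v₀ = 0 m/s, a = 1 m/s².
v = v₀ + at → t = (5 − 0) / 1 = 5.00 s
v² = v₀² + 2aΔx → Δx = (5² − 0²)/(2·1) = 12.5 m

Phase 2 (constant speed): v₀ = 5.00 m/s, a = 0 m/s².
Constant speed: t = d/v = 6/5.00 = 1.20 s

Phase 3 (decelerating): v₀ = 5.00 m/s, a = -1.2 m/s².
v = v₀ + at → t = (0 − 5.00) / -1.2 = 4.17 s
v² = v₀² + 2aΔx → Δx = (0² − 5.00²)/(2·-1.2) = 10.4 m
Total distance = 12.5 + 6.00 + 10.4 = 28.9 m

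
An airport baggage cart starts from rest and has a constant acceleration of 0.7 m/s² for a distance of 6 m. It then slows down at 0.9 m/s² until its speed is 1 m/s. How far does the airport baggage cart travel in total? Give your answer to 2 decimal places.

Phase 1 (accelerating): v₀ = 0 m/s, a = 0.7 m/s².
v² = v₀² + 2aΔx = 0² + 2·0.7·6 = 8.40 → v = 2.90 m/s
t = (v − v₀)/a = (2.90 − 0)/0.7 = 4.14 s

Phase 2 (decelerating): v₀ = 2.90 m/s, a = -0.9 m/s².
v = v₀ + at → t = (1 − 2.90) / -0.9 = 2.11 s
v² = v₀² + 2aΔx → Δx = (1² − 2.90²)/(2·-0.9) = 4.11 m
Total distance = 6.00 + 4.11 = 10.1 m

10.11 m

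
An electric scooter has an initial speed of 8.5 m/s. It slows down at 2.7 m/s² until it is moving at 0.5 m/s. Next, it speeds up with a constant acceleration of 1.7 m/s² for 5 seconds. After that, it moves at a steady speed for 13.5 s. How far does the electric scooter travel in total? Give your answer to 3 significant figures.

Phase 1 (decelerating): v₀ = 8.50 m/s, a = -2.7 m/s².
v = v₀ + at → t = (0.5 − 8.50) / -2.7 = 2.96 s
v² = v₀² + 2aΔx → Δx = (0.5² − 8.50²)/(2·-2.7) = 13.3 m

Phase 2 (accelerating): v₀ = 0.500 m/s, a = 1.7 m/s².
v = v₀ + at = 0.500 + (1.7)(5) = 9.00 m/s
Δx = v₀t + ½at² = 0.500·5 + 0.5·1.7·5² = 23.8 m

Phase 3 (constant speed): v₀ = 9.00 m/s, a = 0 m/s².
v = v₀ + at = 9.00 + (0)(13.5) = 9.00 m/s
Δx = v₀t + ½at² = 9.00·13.5 + 0.5·0·13.5² = 122 m
Total distance = 13.3 + 23.8 + 122 = 159 m

159 m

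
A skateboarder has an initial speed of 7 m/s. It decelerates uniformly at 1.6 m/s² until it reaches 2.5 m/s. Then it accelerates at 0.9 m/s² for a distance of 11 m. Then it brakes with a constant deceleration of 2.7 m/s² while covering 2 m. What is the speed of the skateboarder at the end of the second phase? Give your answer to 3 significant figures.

5.10 m/s

Phase 1 (decelerating): v₀ = 7.00 m/s, a = -1.6 m/s².
v = v₀ + at → t = (2.5 − 7.00) / -1.6 = 2.81 s
v² = v₀² + 2aΔx → Δx = (2.5² − 7.00²)/(2·-1.6) = 13.4 m

Phase 2 (accelerating): v₀ = 2.50 m/s, a = 0.9 m/s².
v² = v₀² + 2aΔx = 2.50² + 2·0.9·11 = 26.1 → v = 5.10 m/s
t = (v − v₀)/a = (5.10 − 2.50)/0.9 = 2.89 s
Speed at end of phase 2 = 5.10 m/s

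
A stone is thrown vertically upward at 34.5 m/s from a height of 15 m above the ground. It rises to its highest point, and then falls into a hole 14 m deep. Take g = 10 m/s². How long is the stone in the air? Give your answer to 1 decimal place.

7.7 s

Phase 1 (rising): v₀ = 34.5 m/s, a = -10 m/s².
v = v₀ + at → t = (0 − 34.5) / -10 = 3.45 s
v² = v₀² + 2aΔx → Δx = (0² − 34.5²)/(2·-10) = 59.5 m

Phase 2 (falling): v₀ = 0 m/s, a = -10 m/s².
Falls 88.5 m from rest: t = √(2·88.5/10) = 4.21 s; v = g·t = 42.1 m/s.
Total time = 3.45 + 4.21 = 7.66 s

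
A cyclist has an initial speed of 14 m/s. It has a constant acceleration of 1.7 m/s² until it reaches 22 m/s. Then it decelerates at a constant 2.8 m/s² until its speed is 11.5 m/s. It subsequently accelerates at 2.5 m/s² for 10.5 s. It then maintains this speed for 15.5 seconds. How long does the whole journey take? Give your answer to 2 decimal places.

34.46 s

Phase 1 (accelerating): v₀ = 14.0 m/s, a = 1.7 m/s².
v = v₀ + at → t = (22 − 14.0) / 1.7 = 4.71 s
v² = v₀² + 2aΔx → Δx = (22² − 14.0²)/(2·1.7) = 84.7 m

Phase 2 (decelerating): v₀ = 22.0 m/s, a = -2.8 m/s².
v = v₀ + at → t = (11.5 − 22.0) / -2.8 = 3.75 s
v² = v₀² + 2aΔx → Δx = (11.5² − 22.0²)/(2·-2.8) = 62.8 m

Phase 3 (accelerating): v₀ = 11.5 m/s, a = 2.5 m/s².
v = v₀ + at = 11.5 + (2.5)(10.5) = 37.8 m/s
Δx = v₀t + ½at² = 11.5·10.5 + 0.5·2.5·10.5² = 259 m

Phase 4 (constant speed): v₀ = 37.8 m/s, a = 0 m/s².
v = v₀ + at = 37.8 + (0)(15.5) = 37.8 m/s
Δx = v₀t + ½at² = 37.8·15.5 + 0.5·0·15.5² = 585 m
Total time = 4.71 + 3.75 + 10.5 + 15.5 = 34.5 s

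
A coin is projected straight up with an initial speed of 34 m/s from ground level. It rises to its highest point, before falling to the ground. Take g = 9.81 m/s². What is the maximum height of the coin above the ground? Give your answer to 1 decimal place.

Phase 1 (rising): v₀ = 34.0 m/s, a = -9.81 m/s².
v = v₀ + at → t = (0 − 34.0) / -9.81 = 3.47 s
v² = v₀² + 2aΔx → Δx = (0² − 34.0²)/(2·-9.81) = 58.9 m
Maximum height = 58.9 m

58.9 m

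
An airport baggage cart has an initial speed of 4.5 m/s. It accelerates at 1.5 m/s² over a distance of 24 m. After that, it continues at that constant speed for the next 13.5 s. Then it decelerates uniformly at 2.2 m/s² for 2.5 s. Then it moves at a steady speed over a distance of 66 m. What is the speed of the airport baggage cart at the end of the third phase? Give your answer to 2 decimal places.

Phase 1 (accelerating): v₀ = 4.50 m/s, a = 1.5 m/s².
v² = v₀² + 2aΔx = 4.50² + 2·1.5·24 = 92.2 → v = 9.60 m/s
t = (v − v₀)/a = (9.60 − 4.50)/1.5 = 3.40 s

Phase 2 (constant speed): v₀ = 9.60 m/s, a = 0 m/s².
v = v₀ + at = 9.60 + (0)(13.5) = 9.60 m/s
Δx = v₀t + ½at² = 9.60·13.5 + 0.5·0·13.5² = 130 m

Phase 3 (decelerating): v₀ = 9.60 m/s, a = -2.2 m/s².
v = v₀ + at = 9.60 + (-2.2)(2.5) = 4.10 m/s
Δx = v₀t + ½at² = 9.60·2.5 + 0.5·-2.2·2.5² = 17.1 m
Speed at end of phase 3 = 4.10 m/s

4.10 m/s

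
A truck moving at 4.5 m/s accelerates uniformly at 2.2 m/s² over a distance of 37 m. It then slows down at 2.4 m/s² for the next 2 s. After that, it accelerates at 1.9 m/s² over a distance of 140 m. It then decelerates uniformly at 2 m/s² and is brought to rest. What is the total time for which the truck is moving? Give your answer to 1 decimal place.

26.8 s

Phase 1 (accelerating): v₀ = 4.50 m/s, a = 2.2 m/s².
v² = v₀² + 2aΔx = 4.50² + 2·2.2·37 = 183 → v = 13.5 m/s
t = (v − v₀)/a = (13.5 − 4.50)/2.2 = 4.10 s

Phase 2 (decelerating): v₀ = 13.5 m/s, a = -2.4 m/s².
v = v₀ + at = 13.5 + (-2.4)(2) = 8.73 m/s
Δx = v₀t + ½at² = 13.5·2 + 0.5·-2.4·2² = 22.3 m

Phase 3 (accelerating): v₀ = 8.73 m/s, a = 1.9 m/s².
v² = v₀² + 2aΔx = 8.73² + 2·1.9·140 = 608 → v = 24.7 m/s
t = (v − v₀)/a = (24.7 − 8.73)/1.9 = 8.39 s

Phase 4 (decelerating): v₀ = 24.7 m/s, a = -2 m/s².
v = v₀ + at → t = (0 − 24.7) / -2 = 12.3 s
v² = v₀² + 2aΔx → Δx = (0² − 24.7²)/(2·-2) = 152 m
Total time = 4.10 + 2.00 + 8.39 + 12.3 = 26.8 s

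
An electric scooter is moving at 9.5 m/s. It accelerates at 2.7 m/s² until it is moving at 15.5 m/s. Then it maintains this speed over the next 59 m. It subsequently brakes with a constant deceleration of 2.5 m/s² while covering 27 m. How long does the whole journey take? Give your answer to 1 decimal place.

8.1 s

Phase 1 (accelerating): v₀ = 9.50 m/s, a = 2.7 m/s².
v = v₀ + at → t = (15.5 − 9.50) / 2.7 = 2.22 s
v² = v₀² + 2aΔx → Δx = (15.5² − 9.50²)/(2·2.7) = 27.8 m

Phase 2 (constant speed): v₀ = 15.5 m/s, a = 0 m/s².
Constant speed: t = d/v = 59/15.5 = 3.81 s

Phase 3 (decelerating): v₀ = 15.5 m/s, a = -2.5 m/s².
v² = v₀² + 2aΔx = 15.5² + 2·-2.5·27 = 105 → v = 10.3 m/s
t = (v − v₀)/a = (10.3 − 15.5)/-2.5 = 2.10 s
Total time = 2.22 + 3.81 + 2.10 = 8.13 s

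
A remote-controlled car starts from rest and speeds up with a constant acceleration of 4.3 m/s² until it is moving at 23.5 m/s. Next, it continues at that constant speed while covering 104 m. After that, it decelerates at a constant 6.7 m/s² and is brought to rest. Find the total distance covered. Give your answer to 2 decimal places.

Phase 1 (accelerating): v₀ = 0 m/s, a = 4.3 m/s².
v = v₀ + at → t = (23.5 − 0) / 4.3 = 5.47 s
v² = v₀² + 2aΔx → Δx = (23.5² − 0²)/(2·4.3) = 64.2 m

Phase 2 (constant speed): v₀ = 23.5 m/s, a = 0 m/s².
Constant speed: t = d/v = 104/23.5 = 4.43 s

Phase 3 (decelerating): v₀ = 23.5 m/s, a = -6.7 m/s².
v = v₀ + at → t = (0 − 23.5) / -6.7 = 3.51 s
v² = v₀² + 2aΔx → Δx = (0² − 23.5²)/(2·-6.7) = 41.2 m
Total distance = 64.2 + 104 + 41.2 = 209 m

209.43 m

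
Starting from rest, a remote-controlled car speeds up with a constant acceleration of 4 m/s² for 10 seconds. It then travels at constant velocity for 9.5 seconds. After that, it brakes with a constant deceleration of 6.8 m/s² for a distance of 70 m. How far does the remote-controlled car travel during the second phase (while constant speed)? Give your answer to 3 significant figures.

Phase 1 (accelerating): v₀ = 0 m/s, a = 4 m/s².
v = v₀ + at = 0 + (4)(10) = 40.0 m/s
Δx = v₀t + ½at² = 0·10 + 0.5·4·10² = 200 m

Phase 2 (constant speed): v₀ = 40.0 m/s, a = 0 m/s².
v = v₀ + at = 40.0 + (0)(9.5) = 40.0 m/s
Δx = v₀t + ½at² = 40.0·9.5 + 0.5·0·9.5² = 380 m
Distance in phase 2 = 380 m

380 m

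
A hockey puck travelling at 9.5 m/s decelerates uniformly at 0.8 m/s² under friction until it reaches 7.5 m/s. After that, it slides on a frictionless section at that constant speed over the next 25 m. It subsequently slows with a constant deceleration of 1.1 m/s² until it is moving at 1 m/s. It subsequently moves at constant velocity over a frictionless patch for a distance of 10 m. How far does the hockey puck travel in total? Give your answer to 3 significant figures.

81.4 m

Phase 1 (decelerating): v₀ = 9.50 m/s, a = -0.8 m/s².
v = v₀ + at → t = (7.5 − 9.50) / -0.8 = 2.50 s
v² = v₀² + 2aΔx → Δx = (7.5² − 9.50²)/(2·-0.8) = 21.2 m

Phase 2 (constant speed): v₀ = 7.50 m/s, a = 0 m/s².
Constant speed: t = d/v = 25/7.50 = 3.33 s

Phase 3 (decelerating): v₀ = 7.50 m/s, a = -1.1 m/s².
v = v₀ + at → t = (1 − 7.50) / -1.1 = 5.91 s
v² = v₀² + 2aΔx → Δx = (1² − 7.50²)/(2·-1.1) = 25.1 m

Phase 4 (constant speed): v₀ = 1.00 m/s, a = 0 m/s².
Constant speed: t = d/v = 10/1.00 = 10.0 s
Total distance = 21.2 + 25.0 + 25.1 + 10.0 = 81.4 m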